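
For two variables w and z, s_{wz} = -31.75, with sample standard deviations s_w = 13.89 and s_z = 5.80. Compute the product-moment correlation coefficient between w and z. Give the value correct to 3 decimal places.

r = Cov(w,z) / (s_w · s_z) = -31.75 / (13.89 × 5.80)
  = -31.75 / 80.5620 ≈ -0.394

-0.394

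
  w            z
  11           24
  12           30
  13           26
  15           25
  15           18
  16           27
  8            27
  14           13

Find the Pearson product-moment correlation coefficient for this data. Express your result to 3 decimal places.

n = 8, Σw = 104, Σz = 190, Σw² = 1400, Σz² = 4728, Σwz = 2437
nΣwz − ΣwΣz = 19496 − 19760 = -264
nΣw² − (Σw)² = 11200 − 10816 = 384; nΣz² − (Σz)² = 37824 − 36100 = 1724
r = -264 / √(384 × 1724) = -264 / 813.6437 ≈ -0.324

-0.324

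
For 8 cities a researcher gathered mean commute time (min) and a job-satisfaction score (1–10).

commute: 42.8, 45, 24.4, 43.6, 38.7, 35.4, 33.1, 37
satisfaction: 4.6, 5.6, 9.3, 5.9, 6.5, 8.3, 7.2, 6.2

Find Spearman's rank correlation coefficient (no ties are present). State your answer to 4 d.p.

-0.8810

Rank commute: 6, 8, 1, 7, 5, 3, 2, 4
Rank satisfaction: 1, 2, 8, 3, 5, 7, 6, 4
d = rank(commute) − rank(satisfaction): 5, 6, -7, 4, 0, -4, -4, 0; Σd² = 158
ρ = 1 − 6Σd² / [n(n²−1)] = 1 − 6×158 / (8×63) = 1 − 948/504 ≈ -0.8810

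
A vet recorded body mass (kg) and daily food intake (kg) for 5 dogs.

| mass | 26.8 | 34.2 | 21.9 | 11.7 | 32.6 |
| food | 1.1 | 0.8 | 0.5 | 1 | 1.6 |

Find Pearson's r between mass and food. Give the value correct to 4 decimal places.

n = 5, Σx = 127.2, Σy = 5, Σx² = 3567.14, Σy² = 5.66, Σxy = 131.65
nΣxy − ΣxΣy = 658.25 − 636 = 22.25
nΣx² − (Σx)² = 17835.7 − 16179.84 = 1655.86; nΣy² − (Σy)² = 28.3 − 25 = 3.3
r = 22.25 / √(1655.86 × 3.3) = 22.25 / 73.9212 ≈ 0.3010

0.3010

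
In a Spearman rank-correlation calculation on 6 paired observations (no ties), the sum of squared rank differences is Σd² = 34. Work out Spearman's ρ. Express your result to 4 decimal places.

0.0286

ρ = 1 − 6Σd² / [n(n²−1)] = 1 − 6×34 / (6×35)
  = 1 − 204/210 = 1 − 0.97143 ≈ 0.0286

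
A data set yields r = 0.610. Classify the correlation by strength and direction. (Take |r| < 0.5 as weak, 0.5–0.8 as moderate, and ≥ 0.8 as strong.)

r = 0.610 > 0 so the relationship is positive.
|r| = 0.610, which falls in the moderate range.

moderate positive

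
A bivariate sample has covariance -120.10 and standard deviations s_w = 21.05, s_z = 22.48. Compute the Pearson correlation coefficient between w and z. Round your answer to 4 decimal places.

r = Cov(w,z) / (s_w · s_z) = -120.10 / (21.05 × 22.48)
  = -120.10 / 473.2040 ≈ -0.2538

-0.2538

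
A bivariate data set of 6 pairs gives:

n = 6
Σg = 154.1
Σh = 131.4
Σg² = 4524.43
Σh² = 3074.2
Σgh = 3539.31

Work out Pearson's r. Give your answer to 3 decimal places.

0.493

r = (nΣgh − ΣgΣh) / √[(nΣg² − (Σg)²)(nΣh² − (Σh)²)]
Numerator: 6×3539.31 − 154.1×131.4 = 987.12
Denominator: √[(27146.58 − 23746.81)(18445.2 − 17265.96)] = √[3399.77 × 1179.24] = 2002.2849
r = 987.12 / 2002.2849 ≈ 0.493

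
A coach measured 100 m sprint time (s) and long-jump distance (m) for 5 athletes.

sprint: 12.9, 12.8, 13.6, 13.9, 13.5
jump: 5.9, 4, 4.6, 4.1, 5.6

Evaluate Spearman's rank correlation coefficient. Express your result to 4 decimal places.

Rank sprint: 2, 1, 4, 5, 3
Rank jump: 5, 1, 3, 2, 4
d = rank(sprint) − rank(jump): -3, 0, 1, 3, -1; Σd² = 20
ρ = 1 − 6Σd² / [n(n²−1)] = 1 − 6×20 / (5×24) = 1 − 120/120 ≈ 0.0000

0.0000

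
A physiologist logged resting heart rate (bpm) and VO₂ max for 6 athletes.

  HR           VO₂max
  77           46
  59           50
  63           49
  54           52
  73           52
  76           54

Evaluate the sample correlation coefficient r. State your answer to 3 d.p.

-0.103

n = 6, Σx = 402, Σy = 303, Σx² = 27400, Σy² = 15341, Σxy = 20287
nΣxy − ΣxΣy = 121722 − 121806 = -84
nΣx² − (Σx)² = 164400 − 161604 = 2796; nΣy² − (Σy)² = 92046 − 91809 = 237
r = -84 / √(2796 × 237) = -84 / 814.0344 ≈ -0.103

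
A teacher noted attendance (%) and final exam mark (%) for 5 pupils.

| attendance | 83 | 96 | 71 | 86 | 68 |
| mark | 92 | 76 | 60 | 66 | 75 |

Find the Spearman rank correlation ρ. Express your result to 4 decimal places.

0.3000

Rank attendance: 3, 5, 2, 4, 1
Rank mark: 5, 4, 1, 2, 3
d = rank(attendance) − rank(mark): -2, 1, 1, 2, -2; Σd² = 14
ρ = 1 − 6Σd² / [n(n²−1)] = 1 − 6×14 / (5×24) = 1 − 84/120 ≈ 0.3000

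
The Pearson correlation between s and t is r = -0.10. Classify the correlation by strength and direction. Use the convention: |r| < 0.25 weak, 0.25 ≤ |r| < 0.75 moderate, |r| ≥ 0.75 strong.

r = -0.10 < 0 so the relationship is negative.
|r| = 0.10, which falls in the weak range.

weak negative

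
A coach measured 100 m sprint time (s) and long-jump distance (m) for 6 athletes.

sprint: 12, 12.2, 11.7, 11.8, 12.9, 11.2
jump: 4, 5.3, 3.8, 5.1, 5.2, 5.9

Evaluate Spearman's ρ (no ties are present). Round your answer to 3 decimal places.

0.029

Rank sprint: 4, 5, 2, 3, 6, 1
Rank jump: 2, 5, 1, 3, 4, 6
d = rank(sprint) − rank(jump): 2, 0, 1, 0, 2, -5; Σd² = 34
ρ = 1 − 6Σd² / [n(n²−1)] = 1 − 6×34 / (6×35) = 1 − 204/210 ≈ 0.029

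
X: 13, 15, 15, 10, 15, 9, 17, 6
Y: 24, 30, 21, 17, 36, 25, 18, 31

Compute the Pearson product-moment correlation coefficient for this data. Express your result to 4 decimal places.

-0.1190

n = 8, ΣX = 100, ΣY = 202, ΣX² = 1350, ΣY² = 5412, ΣXY = 2504
nΣXY − ΣXΣY = 20032 − 20200 = -168
nΣX² − (ΣX)² = 10800 − 10000 = 800; nΣY² − (ΣY)² = 43296 − 40804 = 2492
r = -168 / √(800 × 2492) = -168 / 1411.9490 ≈ -0.1190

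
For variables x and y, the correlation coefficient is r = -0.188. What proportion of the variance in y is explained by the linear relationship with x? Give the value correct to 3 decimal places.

0.035

r² = (-0.188)² = 0.035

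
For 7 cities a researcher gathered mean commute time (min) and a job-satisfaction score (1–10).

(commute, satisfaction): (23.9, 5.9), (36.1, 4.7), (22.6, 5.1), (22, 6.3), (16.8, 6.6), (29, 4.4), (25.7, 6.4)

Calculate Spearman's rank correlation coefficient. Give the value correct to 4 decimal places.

-0.7143

Rank commute: 4, 7, 3, 2, 1, 6, 5
Rank satisfaction: 4, 2, 3, 5, 7, 1, 6
d = rank(commute) − rank(satisfaction): 0, 5, 0, -3, -6, 5, -1; Σd² = 96
ρ = 1 − 6Σd² / [n(n²−1)] = 1 − 6×96 / (7×48) = 1 − 576/336 ≈ -0.7143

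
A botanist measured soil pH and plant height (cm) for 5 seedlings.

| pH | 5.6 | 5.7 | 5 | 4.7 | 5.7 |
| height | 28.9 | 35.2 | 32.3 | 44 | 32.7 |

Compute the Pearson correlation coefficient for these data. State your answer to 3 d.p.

-0.682

n = 5, Σx = 26.7, Σy = 173.1, Σx² = 143.43, Σy² = 6122.83, Σxy = 917.17
nΣxy − ΣxΣy = 4585.85 − 4621.77 = -35.92
nΣx² − (Σx)² = 717.15 − 712.89 = 4.26; nΣy² − (Σy)² = 30614.15 − 29963.61 = 650.54
r = -35.92 / √(4.26 × 650.54) = -35.92 / 52.6431 ≈ -0.682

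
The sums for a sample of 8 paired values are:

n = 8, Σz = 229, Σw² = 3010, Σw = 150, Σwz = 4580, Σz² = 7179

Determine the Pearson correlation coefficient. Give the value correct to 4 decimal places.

0.8155

r = (nΣwz − ΣwΣz) / √[(nΣw² − (Σw)²)(nΣz² − (Σz)²)]
Numerator: 8×4580 − 150×229 = 2290
Denominator: √[(24080 − 22500)(57432 − 52441)] = √[1580 × 4991] = 2808.1631
r = 2290 / 2808.1631 ≈ 0.8155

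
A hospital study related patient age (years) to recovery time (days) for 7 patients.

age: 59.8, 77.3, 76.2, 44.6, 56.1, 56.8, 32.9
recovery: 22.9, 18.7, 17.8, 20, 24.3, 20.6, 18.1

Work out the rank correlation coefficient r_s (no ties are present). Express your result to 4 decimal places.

Rank age: 5, 7, 6, 2, 3, 4, 1
Rank recovery: 6, 3, 1, 4, 7, 5, 2
d = rank(age) − rank(recovery): -1, 4, 5, -2, -4, -1, -1; Σd² = 64
ρ = 1 − 6Σd² / [n(n²−1)] = 1 − 6×64 / (7×48) = 1 − 384/336 ≈ -0.1429

-0.1429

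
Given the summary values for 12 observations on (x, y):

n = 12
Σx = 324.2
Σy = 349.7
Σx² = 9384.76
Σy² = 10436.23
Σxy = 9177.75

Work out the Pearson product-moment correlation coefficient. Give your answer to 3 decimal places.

-0.689

r = (nΣxy − ΣxΣy) / √[(nΣx² − (Σx)²)(nΣy² − (Σy)²)]
Numerator: 12×9177.75 − 324.2×349.7 = -3239.74
Denominator: √[(112617.12 − 105105.64)(125234.76 − 122290.09)] = √[7511.48 × 2944.67] = 4703.0660
r = -3239.74 / 4703.0660 ≈ -0.689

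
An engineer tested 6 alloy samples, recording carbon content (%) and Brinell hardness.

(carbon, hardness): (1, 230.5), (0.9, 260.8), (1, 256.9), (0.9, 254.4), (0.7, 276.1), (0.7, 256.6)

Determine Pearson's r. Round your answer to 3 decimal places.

n = 6, Σx = 5.2, Σy = 1535.3, Σx² = 4.6, Σy² = 393938.63, Σxy = 1323.97
nΣxy − ΣxΣy = 7943.82 − 7983.56 = -39.74
nΣx² − (Σx)² = 27.6 − 27.04 = 0.56; nΣy² − (Σy)² = 2363631.78 − 2357146.09 = 6485.69
r = -39.74 / √(0.56 × 6485.69) = -39.74 / 60.2660 ≈ -0.659

-0.659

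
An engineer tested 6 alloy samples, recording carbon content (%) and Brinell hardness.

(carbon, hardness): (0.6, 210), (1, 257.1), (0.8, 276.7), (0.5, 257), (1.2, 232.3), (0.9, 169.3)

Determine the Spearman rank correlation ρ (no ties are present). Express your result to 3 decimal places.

-0.029

Rank carbon: 2, 5, 3, 1, 6, 4
Rank hardness: 2, 5, 6, 4, 3, 1
d = rank(carbon) − rank(hardness): 0, 0, -3, -3, 3, 3; Σd² = 36
ρ = 1 − 6Σd² / [n(n²−1)] = 1 − 6×36 / (6×35) = 1 − 216/210 ≈ -0.029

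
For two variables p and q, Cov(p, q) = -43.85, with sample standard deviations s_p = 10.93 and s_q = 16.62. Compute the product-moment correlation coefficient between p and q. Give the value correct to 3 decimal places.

r = Cov(p,q) / (s_p · s_q) = -43.85 / (10.93 × 16.62)
  = -43.85 / 181.6566 ≈ -0.241

-0.241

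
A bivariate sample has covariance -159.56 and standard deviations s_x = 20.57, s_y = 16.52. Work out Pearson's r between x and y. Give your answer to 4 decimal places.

-0.4695

r = Cov(x,y) / (s_x · s_y) = -159.56 / (20.57 × 16.52)
  = -159.56 / 339.8164 ≈ -0.4695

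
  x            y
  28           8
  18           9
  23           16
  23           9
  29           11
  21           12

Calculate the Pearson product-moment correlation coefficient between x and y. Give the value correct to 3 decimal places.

n = 6, Σx = 142, Σy = 65, Σx² = 3448, Σy² = 747, Σxy = 1532
nΣxy − ΣxΣy = 9192 − 9230 = -38
nΣx² − (Σx)² = 20688 − 20164 = 524; nΣy² − (Σy)² = 4482 − 4225 = 257
r = -38 / √(524 × 257) = -38 / 366.9714 ≈ -0.104

-0.104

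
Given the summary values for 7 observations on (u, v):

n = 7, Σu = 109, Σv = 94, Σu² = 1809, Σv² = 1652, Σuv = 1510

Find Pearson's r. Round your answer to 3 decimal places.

r = (nΣuv − ΣuΣv) / √[(nΣu² − (Σu)²)(nΣv² − (Σv)²)]
Numerator: 7×1510 − 109×94 = 324
Denominator: √[(12663 − 11881)(11564 − 8836)] = √[782 × 2728] = 1460.5807
r = 324 / 1460.5807 ≈ 0.222

0.222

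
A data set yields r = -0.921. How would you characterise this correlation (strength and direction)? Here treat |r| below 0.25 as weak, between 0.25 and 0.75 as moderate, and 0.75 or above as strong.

r = -0.921 < 0 so the relationship is negative.
|r| = 0.921, which falls in the strong range.

strong negative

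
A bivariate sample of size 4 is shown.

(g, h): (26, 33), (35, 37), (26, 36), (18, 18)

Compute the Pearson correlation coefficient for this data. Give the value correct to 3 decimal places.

n = 4, Σg = 105, Σh = 124, Σg² = 2901, Σh² = 4078, Σgh = 3413
nΣgh − ΣgΣh = 13652 − 13020 = 632
nΣg² − (Σg)² = 11604 − 11025 = 579; nΣh² − (Σh)² = 16312 − 15376 = 936
r = 632 / √(579 × 936) = 632 / 736.1685 ≈ 0.858

0.858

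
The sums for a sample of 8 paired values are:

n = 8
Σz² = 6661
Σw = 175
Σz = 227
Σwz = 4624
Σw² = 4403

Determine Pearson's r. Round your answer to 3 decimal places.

-0.961

r = (nΣwz − ΣwΣz) / √[(nΣw² − (Σw)²)(nΣz² − (Σz)²)]
Numerator: 8×4624 − 175×227 = -2733
Denominator: √[(35224 − 30625)(53288 − 51529)] = √[4599 × 1759] = 2844.2294
r = -2733 / 2844.2294 ≈ -0.961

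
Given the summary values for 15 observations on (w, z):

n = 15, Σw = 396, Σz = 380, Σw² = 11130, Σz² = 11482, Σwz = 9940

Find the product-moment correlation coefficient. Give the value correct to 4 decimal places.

-0.0822

r = (nΣwz − ΣwΣz) / √[(nΣw² − (Σw)²)(nΣz² − (Σz)²)]
Numerator: 15×9940 − 396×380 = -1380
Denominator: √[(166950 − 156816)(172230 − 144400)] = √[10134 × 27830] = 16793.7256
r = -1380 / 16793.7256 ≈ -0.0822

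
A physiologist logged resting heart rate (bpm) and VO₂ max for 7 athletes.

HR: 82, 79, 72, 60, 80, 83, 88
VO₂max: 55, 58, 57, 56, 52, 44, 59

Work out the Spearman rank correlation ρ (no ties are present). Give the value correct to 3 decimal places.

-0.071

Rank HR: 5, 3, 2, 1, 4, 6, 7
Rank VO₂max: 3, 6, 5, 4, 2, 1, 7
d = rank(HR) − rank(VO₂max): 2, -3, -3, -3, 2, 5, 0; Σd² = 60
ρ = 1 − 6Σd² / [n(n²−1)] = 1 − 6×60 / (7×48) = 1 − 360/336 ≈ -0.071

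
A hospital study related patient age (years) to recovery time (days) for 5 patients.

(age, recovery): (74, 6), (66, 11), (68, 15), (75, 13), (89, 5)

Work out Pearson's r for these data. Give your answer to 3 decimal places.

-0.700

n = 5, Σx = 372, Σy = 50, Σx² = 28002, Σy² = 576, Σxy = 3610
nΣxy − ΣxΣy = 18050 − 18600 = -550
nΣx² − (Σx)² = 140010 − 138384 = 1626; nΣy² − (Σy)² = 2880 − 2500 = 380
r = -550 / √(1626 × 380) = -550 / 786.0534 ≈ -0.700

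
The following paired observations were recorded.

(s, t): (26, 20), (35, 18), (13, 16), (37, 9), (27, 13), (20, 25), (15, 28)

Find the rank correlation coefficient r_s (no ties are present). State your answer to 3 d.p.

Rank s: 4, 6, 1, 7, 5, 3, 2
Rank t: 5, 4, 3, 1, 2, 6, 7
d = rank(s) − rank(t): -1, 2, -2, 6, 3, -3, -5; Σd² = 88
ρ = 1 − 6Σd² / [n(n²−1)] = 1 − 6×88 / (7×48) = 1 − 528/336 ≈ -0.571

-0.571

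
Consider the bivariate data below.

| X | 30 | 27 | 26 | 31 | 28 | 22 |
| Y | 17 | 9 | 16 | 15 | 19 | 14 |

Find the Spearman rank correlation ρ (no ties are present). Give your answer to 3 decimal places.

0.371

Rank X: 5, 3, 2, 6, 4, 1
Rank Y: 5, 1, 4, 3, 6, 2
d = rank(X) − rank(Y): 0, 2, -2, 3, -2, -1; Σd² = 22
ρ = 1 − 6Σd² / [n(n²−1)] = 1 − 6×22 / (6×35) = 1 − 132/210 ≈ 0.371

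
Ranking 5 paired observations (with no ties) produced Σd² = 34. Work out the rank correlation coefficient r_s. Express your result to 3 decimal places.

ρ = 1 − 6Σd² / [n(n²−1)] = 1 − 6×34 / (5×24)
  = 1 − 204/120 = 1 − 1.7000 ≈ -0.700

-0.700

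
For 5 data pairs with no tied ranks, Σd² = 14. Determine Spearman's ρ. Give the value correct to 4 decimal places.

0.3000

ρ = 1 − 6Σd² / [n(n²−1)] = 1 − 6×14 / (5×24)
  = 1 − 84/120 = 1 − 0.70000 ≈ 0.3000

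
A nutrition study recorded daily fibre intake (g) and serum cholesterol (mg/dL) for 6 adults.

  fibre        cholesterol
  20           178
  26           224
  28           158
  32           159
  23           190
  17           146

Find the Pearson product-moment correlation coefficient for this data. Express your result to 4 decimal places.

0.0986

n = 6, Σx = 146, Σy = 1055, Σx² = 3702, Σy² = 189521, Σxy = 25748
nΣxy − ΣxΣy = 154488 − 154030 = 458
nΣx² − (Σx)² = 22212 − 21316 = 896; nΣy² − (Σy)² = 1137126 − 1113025 = 24101
r = 458 / √(896 × 24101) = 458 / 4646.9878 ≈ 0.0986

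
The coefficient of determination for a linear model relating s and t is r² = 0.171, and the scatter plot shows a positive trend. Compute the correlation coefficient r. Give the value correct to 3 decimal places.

|r| = √0.171 = 0.414
The association is positive, so r = 0.414.

0.414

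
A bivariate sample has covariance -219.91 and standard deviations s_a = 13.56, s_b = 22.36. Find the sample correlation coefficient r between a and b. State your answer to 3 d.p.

r = Cov(a,b) / (s_a · s_b) = -219.91 / (13.56 × 22.36)
  = -219.91 / 303.2016 ≈ -0.725

-0.725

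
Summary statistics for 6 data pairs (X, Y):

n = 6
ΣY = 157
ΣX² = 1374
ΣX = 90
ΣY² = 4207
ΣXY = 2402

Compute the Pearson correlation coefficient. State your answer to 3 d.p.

r = (nΣXY − ΣXΣY) / √[(nΣX² − (ΣX)²)(nΣY² − (ΣY)²)]
Numerator: 6×2402 − 90×157 = 282
Denominator: √[(8244 − 8100)(25242 − 24649)] = √[144 × 593] = 292.2191
r = 282 / 292.2191 ≈ 0.965

0.965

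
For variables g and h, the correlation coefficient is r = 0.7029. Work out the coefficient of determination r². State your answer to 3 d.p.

r² = (0.7029)² = 0.494

0.494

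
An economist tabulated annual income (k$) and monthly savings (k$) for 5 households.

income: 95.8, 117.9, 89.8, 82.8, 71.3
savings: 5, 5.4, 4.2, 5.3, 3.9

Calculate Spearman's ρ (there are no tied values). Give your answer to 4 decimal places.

0.7000

Rank income: 4, 5, 3, 2, 1
Rank savings: 3, 5, 2, 4, 1
d = rank(income) − rank(savings): 1, 0, 1, -2, 0; Σd² = 6
ρ = 1 − 6Σd² / [n(n²−1)] = 1 − 6×6 / (5×24) = 1 − 36/120 ≈ 0.7000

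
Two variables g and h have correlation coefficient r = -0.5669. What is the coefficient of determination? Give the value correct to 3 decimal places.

0.321

r² = (-0.5669)² = 0.321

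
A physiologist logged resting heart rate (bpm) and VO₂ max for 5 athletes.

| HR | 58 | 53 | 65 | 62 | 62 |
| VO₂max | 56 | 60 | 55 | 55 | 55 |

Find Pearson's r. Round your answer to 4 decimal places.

-0.9202

n = 5, Σx = 300, Σy = 281, Σx² = 18086, Σy² = 15811, Σxy = 16823
nΣxy − ΣxΣy = 84115 − 84300 = -185
nΣx² − (Σx)² = 90430 − 90000 = 430; nΣy² − (Σy)² = 79055 − 78961 = 94
r = -185 / √(430 × 94) = -185 / 201.0473 ≈ -0.9202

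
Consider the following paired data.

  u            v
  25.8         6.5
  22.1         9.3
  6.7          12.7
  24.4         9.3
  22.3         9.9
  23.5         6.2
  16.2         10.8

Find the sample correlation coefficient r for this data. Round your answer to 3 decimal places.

n = 7, Σu = 141, Σv = 64.7, Σu² = 3106.28, Σv² = 629.61, Σuv = 1226.67
nΣuv − ΣuΣv = 8586.69 − 9122.7 = -536.01
nΣu² − (Σu)² = 21743.96 − 19881 = 1862.96; nΣv² − (Σv)² = 4407.27 − 4186.09 = 221.18
r = -536.01 / √(1862.96 × 221.18) = -536.01 / 641.9108 ≈ -0.835

-0.835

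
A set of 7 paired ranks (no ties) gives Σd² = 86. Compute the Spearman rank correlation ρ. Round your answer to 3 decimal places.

-0.536

ρ = 1 − 6Σd² / [n(n²−1)] = 1 − 6×86 / (7×48)
  = 1 − 516/336 = 1 − 1.5357 ≈ -0.536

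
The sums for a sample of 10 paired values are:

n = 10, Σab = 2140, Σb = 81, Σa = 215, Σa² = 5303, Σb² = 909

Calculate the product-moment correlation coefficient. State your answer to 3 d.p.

0.961

r = (nΣab − ΣaΣb) / √[(nΣa² − (Σa)²)(nΣb² − (Σb)²)]
Numerator: 10×2140 − 215×81 = 3985
Denominator: √[(53030 − 46225)(9090 − 6561)] = √[6805 × 2529] = 4148.4750
r = 3985 / 4148.4750 ≈ 0.961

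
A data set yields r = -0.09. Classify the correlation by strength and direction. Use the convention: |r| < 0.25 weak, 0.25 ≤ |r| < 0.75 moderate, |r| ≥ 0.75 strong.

r = -0.09 < 0 so the relationship is negative.
|r| = 0.09, which falls in the weak range.

weak negative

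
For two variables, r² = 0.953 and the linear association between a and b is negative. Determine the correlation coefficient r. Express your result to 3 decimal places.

|r| = √0.953 = 0.976
The association is negative, so r = −0.976.

-0.976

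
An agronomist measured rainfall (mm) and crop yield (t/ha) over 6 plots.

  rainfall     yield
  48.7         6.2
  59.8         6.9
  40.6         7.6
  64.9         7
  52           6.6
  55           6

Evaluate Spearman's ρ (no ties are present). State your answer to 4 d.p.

-0.0286

Rank rainfall: 2, 5, 1, 6, 3, 4
Rank yield: 2, 4, 6, 5, 3, 1
d = rank(rainfall) − rank(yield): 0, 1, -5, 1, 0, 3; Σd² = 36
ρ = 1 − 6Σd² / [n(n²−1)] = 1 − 6×36 / (6×35) = 1 − 216/210 ≈ -0.0286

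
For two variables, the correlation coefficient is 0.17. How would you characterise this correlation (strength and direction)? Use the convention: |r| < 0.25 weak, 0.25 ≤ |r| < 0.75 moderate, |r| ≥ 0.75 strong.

r = 0.17 > 0 so the relationship is positive.
|r| = 0.17, which falls in the weak range.

weak positive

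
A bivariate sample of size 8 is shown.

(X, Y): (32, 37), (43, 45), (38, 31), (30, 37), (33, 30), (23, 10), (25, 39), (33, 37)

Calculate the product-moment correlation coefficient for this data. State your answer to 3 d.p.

0.585

n = 8, ΣX = 257, ΣY = 266, ΣX² = 8549, ΣY² = 9614, ΣXY = 8823
nΣXY − ΣXΣY = 70584 − 68362 = 2222
nΣX² − (ΣX)² = 68392 − 66049 = 2343; nΣY² − (ΣY)² = 76912 − 70756 = 6156
r = 2222 / √(2343 × 6156) = 2222 / 3797.8294 ≈ 0.585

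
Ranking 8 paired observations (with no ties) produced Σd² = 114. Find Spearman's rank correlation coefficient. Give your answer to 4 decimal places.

-0.3571

ρ = 1 − 6Σd² / [n(n²−1)] = 1 − 6×114 / (8×63)
  = 1 − 684/504 = 1 − 1.35714 ≈ -0.3571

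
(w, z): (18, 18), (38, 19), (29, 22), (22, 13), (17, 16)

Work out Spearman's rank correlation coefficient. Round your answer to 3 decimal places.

Rank w: 2, 5, 4, 3, 1
Rank z: 3, 4, 5, 1, 2
d = rank(w) − rank(z): -1, 1, -1, 2, -1; Σd² = 8
ρ = 1 − 6Σd² / [n(n²−1)] = 1 − 6×8 / (5×24) = 1 − 48/120 ≈ 0.600

0.600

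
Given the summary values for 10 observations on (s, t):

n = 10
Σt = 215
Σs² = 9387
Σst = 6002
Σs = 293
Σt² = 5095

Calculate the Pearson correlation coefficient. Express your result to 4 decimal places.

-0.4832

r = (nΣst − ΣsΣt) / √[(nΣs² − (Σs)²)(nΣt² − (Σt)²)]
Numerator: 10×6002 − 293×215 = -2975
Denominator: √[(93870 − 85849)(50950 − 46225)] = √[8021 × 4725] = 6156.2346
r = -2975 / 6156.2346 ≈ -0.4832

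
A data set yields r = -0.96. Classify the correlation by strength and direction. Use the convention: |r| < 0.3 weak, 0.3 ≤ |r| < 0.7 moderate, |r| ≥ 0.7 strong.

r = -0.96 < 0 so the relationship is negative.
|r| = 0.96, which falls in the strong range.

strong negative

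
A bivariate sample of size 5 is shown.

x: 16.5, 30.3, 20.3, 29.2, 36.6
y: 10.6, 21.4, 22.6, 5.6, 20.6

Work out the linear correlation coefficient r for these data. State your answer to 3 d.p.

0.211

n = 5, Σx = 132.9, Σy = 80.8, Σx² = 3794.63, Σy² = 1536.8, Σxy = 2199.58
nΣxy − ΣxΣy = 10997.9 − 10738.32 = 259.58
nΣx² − (Σx)² = 18973.15 − 17662.41 = 1310.74; nΣy² − (Σy)² = 7684 − 6528.64 = 1155.36
r = 259.58 / √(1310.74 × 1155.36) = 259.58 / 1230.6001 ≈ 0.211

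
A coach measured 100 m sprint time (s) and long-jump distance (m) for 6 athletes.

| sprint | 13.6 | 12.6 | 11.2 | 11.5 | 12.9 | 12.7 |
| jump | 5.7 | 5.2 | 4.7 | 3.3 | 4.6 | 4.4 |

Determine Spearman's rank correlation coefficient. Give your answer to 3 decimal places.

0.371

Rank sprint: 6, 3, 1, 2, 5, 4
Rank jump: 6, 5, 4, 1, 3, 2
d = rank(sprint) − rank(jump): 0, -2, -3, 1, 2, 2; Σd² = 22
ρ = 1 − 6Σd² / [n(n²−1)] = 1 − 6×22 / (6×35) = 1 − 132/210 ≈ 0.371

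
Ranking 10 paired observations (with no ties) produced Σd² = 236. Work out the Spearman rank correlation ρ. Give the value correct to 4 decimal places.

ρ = 1 − 6Σd² / [n(n²−1)] = 1 − 6×236 / (10×99)
  = 1 − 1416/990 = 1 − 1.43030 ≈ -0.4303

-0.4303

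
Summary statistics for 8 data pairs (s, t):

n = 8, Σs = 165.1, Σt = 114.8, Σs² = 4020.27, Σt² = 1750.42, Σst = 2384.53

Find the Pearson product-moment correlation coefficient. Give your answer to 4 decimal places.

0.0611

r = (nΣst − ΣsΣt) / √[(nΣs² − (Σs)²)(nΣt² − (Σt)²)]
Numerator: 8×2384.53 − 165.1×114.8 = 122.76
Denominator: √[(32162.16 − 27258.01)(14003.36 − 13179.04)] = √[4904.15 × 824.32] = 2010.6190
r = 122.76 / 2010.6190 ≈ 0.0611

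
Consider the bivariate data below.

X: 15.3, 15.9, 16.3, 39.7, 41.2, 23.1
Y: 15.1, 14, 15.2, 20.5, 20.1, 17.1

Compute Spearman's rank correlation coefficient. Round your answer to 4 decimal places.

Rank X: 1, 2, 3, 5, 6, 4
Rank Y: 2, 1, 3, 6, 5, 4
d = rank(X) − rank(Y): -1, 1, 0, -1, 1, 0; Σd² = 4
ρ = 1 − 6Σd² / [n(n²−1)] = 1 − 6×4 / (6×35) = 1 − 24/210 ≈ 0.8857

0.8857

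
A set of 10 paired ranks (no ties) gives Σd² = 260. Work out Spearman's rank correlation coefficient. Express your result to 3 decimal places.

-0.576

ρ = 1 − 6Σd² / [n(n²−1)] = 1 − 6×260 / (10×99)
  = 1 − 1560/990 = 1 − 1.5758 ≈ -0.576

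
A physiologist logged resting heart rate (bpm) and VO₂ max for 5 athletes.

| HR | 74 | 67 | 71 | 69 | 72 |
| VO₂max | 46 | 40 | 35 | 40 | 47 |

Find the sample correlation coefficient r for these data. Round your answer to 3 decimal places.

n = 5, Σx = 353, Σy = 208, Σx² = 24951, Σy² = 8750, Σxy = 14713
nΣxy − ΣxΣy = 73565 − 73424 = 141
nΣx² − (Σx)² = 124755 − 124609 = 146; nΣy² − (Σy)² = 43750 − 43264 = 486
r = 141 / √(146 × 486) = 141 / 266.3757 ≈ 0.529

0.529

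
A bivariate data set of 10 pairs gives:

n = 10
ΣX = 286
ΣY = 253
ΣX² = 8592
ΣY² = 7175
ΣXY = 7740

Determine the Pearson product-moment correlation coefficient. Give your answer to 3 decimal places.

r = (nΣXY − ΣXΣY) / √[(nΣX² − (ΣX)²)(nΣY² − (ΣY)²)]
Numerator: 10×7740 − 286×253 = 5042
Denominator: √[(85920 − 81796)(71750 − 64009)] = √[4124 × 7741] = 5650.1225
r = 5042 / 5650.1225 ≈ 0.892

0.892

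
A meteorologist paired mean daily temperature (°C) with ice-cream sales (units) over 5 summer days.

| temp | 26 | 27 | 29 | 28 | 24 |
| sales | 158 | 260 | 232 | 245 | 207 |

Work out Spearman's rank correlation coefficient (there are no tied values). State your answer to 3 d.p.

Rank temp: 2, 3, 5, 4, 1
Rank sales: 1, 5, 3, 4, 2
d = rank(temp) − rank(sales): 1, -2, 2, 0, -1; Σd² = 10
ρ = 1 − 6Σd² / [n(n²−1)] = 1 − 6×10 / (5×24) = 1 − 60/120 ≈ 0.500

0.500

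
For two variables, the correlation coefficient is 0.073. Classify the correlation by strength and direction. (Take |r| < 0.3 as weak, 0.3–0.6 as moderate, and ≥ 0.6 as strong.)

weak positive

r = 0.073 > 0 so the relationship is positive.
|r| = 0.073, which falls in the weak range.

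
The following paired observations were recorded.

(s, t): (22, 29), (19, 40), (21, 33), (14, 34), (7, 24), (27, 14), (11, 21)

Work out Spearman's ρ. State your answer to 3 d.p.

Rank s: 6, 4, 5, 3, 1, 7, 2
Rank t: 4, 7, 5, 6, 3, 1, 2
d = rank(s) − rank(t): 2, -3, 0, -3, -2, 6, 0; Σd² = 62
ρ = 1 − 6Σd² / [n(n²−1)] = 1 − 6×62 / (7×48) = 1 − 372/336 ≈ -0.107

-0.107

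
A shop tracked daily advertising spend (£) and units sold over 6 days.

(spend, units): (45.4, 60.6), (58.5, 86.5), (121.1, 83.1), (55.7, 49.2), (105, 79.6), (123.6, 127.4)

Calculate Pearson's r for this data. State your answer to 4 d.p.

0.7179

n = 6, Σx = 509.3, Σy = 486.4, Σx² = 49553.07, Σy² = 43047.78, Σxy = 44719.98
nΣxy − ΣxΣy = 268319.88 − 247723.52 = 20596.36
nΣx² − (Σx)² = 297318.42 − 259386.49 = 37931.93; nΣy² − (Σy)² = 258286.68 − 236584.96 = 21701.72
r = 20596.36 / √(37931.93 × 21701.72) = 20596.36 / 28691.2552 ≈ 0.7179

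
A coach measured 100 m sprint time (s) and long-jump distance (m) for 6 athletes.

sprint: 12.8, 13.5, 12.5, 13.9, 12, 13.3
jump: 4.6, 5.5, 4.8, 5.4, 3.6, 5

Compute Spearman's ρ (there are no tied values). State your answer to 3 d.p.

Rank sprint: 3, 5, 2, 6, 1, 4
Rank jump: 2, 6, 3, 5, 1, 4
d = rank(sprint) − rank(jump): 1, -1, -1, 1, 0, 0; Σd² = 4
ρ = 1 − 6Σd² / [n(n²−1)] = 1 − 6×4 / (6×35) = 1 − 24/210 ≈ 0.886

0.886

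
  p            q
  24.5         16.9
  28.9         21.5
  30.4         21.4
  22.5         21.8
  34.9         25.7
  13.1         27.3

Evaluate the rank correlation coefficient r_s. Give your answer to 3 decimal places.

-0.257

Rank p: 3, 4, 5, 2, 6, 1
Rank q: 1, 3, 2, 4, 5, 6
d = rank(p) − rank(q): 2, 1, 3, -2, 1, -5; Σd² = 44
ρ = 1 − 6Σd² / [n(n²−1)] = 1 − 6×44 / (6×35) = 1 − 264/210 ≈ -0.257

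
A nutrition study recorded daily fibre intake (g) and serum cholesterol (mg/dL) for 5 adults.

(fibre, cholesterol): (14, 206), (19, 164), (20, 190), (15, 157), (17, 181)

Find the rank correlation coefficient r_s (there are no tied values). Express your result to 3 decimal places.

-0.100

Rank fibre: 1, 4, 5, 2, 3
Rank cholesterol: 5, 2, 4, 1, 3
d = rank(fibre) − rank(cholesterol): -4, 2, 1, 1, 0; Σd² = 22
ρ = 1 − 6Σd² / [n(n²−1)] = 1 − 6×22 / (5×24) = 1 − 132/120 ≈ -0.100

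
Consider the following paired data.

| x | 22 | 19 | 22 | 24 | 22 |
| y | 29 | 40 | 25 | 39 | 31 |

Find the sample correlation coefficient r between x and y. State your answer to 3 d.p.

n = 5, Σx = 109, Σy = 164, Σx² = 2389, Σy² = 5548, Σxy = 3566
nΣxy − ΣxΣy = 17830 − 17876 = -46
nΣx² − (Σx)² = 11945 − 11881 = 64; nΣy² − (Σy)² = 27740 − 26896 = 844
r = -46 / √(64 × 844) = -46 / 232.4134 ≈ -0.198

-0.198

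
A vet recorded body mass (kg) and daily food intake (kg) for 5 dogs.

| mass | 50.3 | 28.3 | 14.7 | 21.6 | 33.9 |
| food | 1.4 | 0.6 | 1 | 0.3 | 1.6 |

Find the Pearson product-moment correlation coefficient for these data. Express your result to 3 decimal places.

0.580

n = 5, Σx = 148.8, Σy = 4.9, Σx² = 5162.84, Σy² = 5.97, Σxy = 162.82
nΣxy − ΣxΣy = 814.1 − 729.12 = 84.98
nΣx² − (Σx)² = 25814.2 − 22141.44 = 3672.76; nΣy² − (Σy)² = 29.85 − 24.01 = 5.84
r = 84.98 / √(3672.76 × 5.84) = 84.98 / 146.4545 ≈ 0.580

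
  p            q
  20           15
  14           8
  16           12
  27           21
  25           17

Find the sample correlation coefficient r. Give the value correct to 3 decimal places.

n = 5, Σp = 102, Σq = 73, Σp² = 2206, Σq² = 1163, Σpq = 1596
nΣpq − ΣpΣq = 7980 − 7446 = 534
nΣp² − (Σp)² = 11030 − 10404 = 626; nΣq² − (Σq)² = 5815 − 5329 = 486
r = 534 / √(626 × 486) = 534 / 551.5759 ≈ 0.968

0.968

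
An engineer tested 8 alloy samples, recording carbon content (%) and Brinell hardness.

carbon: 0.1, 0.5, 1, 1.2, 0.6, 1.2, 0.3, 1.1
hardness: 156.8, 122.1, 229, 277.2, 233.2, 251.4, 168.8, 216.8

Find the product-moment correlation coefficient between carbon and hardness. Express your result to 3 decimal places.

0.805

n = 8, Σx = 6, Σy = 1655.3, Σx² = 5.8, Σy² = 361855.37, Σxy = 1369.09
nΣxy − ΣxΣy = 10952.72 − 9931.8 = 1020.92
nΣx² − (Σx)² = 46.4 − 36 = 10.4; nΣy² − (Σy)² = 2894842.96 − 2740018.09 = 154824.87
r = 1020.92 / √(10.4 × 154824.87) = 1020.92 / 1268.9281 ≈ 0.805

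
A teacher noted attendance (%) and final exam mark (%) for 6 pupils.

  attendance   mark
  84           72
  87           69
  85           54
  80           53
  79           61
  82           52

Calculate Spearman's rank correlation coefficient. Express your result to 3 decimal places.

Rank attendance: 4, 6, 5, 2, 1, 3
Rank mark: 6, 5, 3, 2, 4, 1
d = rank(attendance) − rank(mark): -2, 1, 2, 0, -3, 2; Σd² = 22
ρ = 1 − 6Σd² / [n(n²−1)] = 1 − 6×22 / (6×35) = 1 − 132/210 ≈ 0.371

0.371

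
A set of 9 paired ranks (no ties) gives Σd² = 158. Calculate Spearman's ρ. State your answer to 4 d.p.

-0.3167

ρ = 1 − 6Σd² / [n(n²−1)] = 1 − 6×158 / (9×80)
  = 1 − 948/720 = 1 − 1.31667 ≈ -0.3167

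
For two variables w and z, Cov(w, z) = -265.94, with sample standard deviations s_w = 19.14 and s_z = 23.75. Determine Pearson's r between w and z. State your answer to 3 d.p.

-0.585

r = Cov(w,z) / (s_w · s_z) = -265.94 / (19.14 × 23.75)
  = -265.94 / 454.5750 ≈ -0.585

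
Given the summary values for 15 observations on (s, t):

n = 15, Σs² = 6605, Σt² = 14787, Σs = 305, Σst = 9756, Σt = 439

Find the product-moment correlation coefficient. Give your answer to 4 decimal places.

0.9382

r = (nΣst − ΣsΣt) / √[(nΣs² − (Σs)²)(nΣt² − (Σt)²)]
Numerator: 15×9756 − 305×439 = 12445
Denominator: √[(99075 − 93025)(221805 − 192721)] = √[6050 × 29084] = 13264.9237
r = 12445 / 13264.9237 ≈ 0.9382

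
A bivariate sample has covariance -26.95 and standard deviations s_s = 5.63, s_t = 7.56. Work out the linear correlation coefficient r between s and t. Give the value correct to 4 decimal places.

r = Cov(s,t) / (s_s · s_t) = -26.95 / (5.63 × 7.56)
  = -26.95 / 42.5628 ≈ -0.6332

-0.6332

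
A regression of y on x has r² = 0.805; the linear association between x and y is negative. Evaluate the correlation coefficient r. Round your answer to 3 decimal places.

|r| = √0.805 = 0.897
The association is negative, so r = −0.897.

-0.897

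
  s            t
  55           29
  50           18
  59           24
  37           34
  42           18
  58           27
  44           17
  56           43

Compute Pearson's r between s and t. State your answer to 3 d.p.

0.231

n = 8, Σs = 401, Σt = 210, Σs² = 20575, Σt² = 6088, Σst = 10647
nΣst − ΣsΣt = 85176 − 84210 = 966
nΣs² − (Σs)² = 164600 − 160801 = 3799; nΣt² − (Σt)² = 48704 − 44100 = 4604
r = 966 / √(3799 × 4604) = 966 / 4182.1760 ≈ 0.231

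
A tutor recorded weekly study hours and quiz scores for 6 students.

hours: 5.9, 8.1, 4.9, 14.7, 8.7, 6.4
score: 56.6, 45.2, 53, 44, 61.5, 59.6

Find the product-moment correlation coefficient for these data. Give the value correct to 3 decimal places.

-0.568

n = 6, Σx = 48.7, Σy = 319.9, Σx² = 457.17, Σy² = 17326.01, Σxy = 2523.05
nΣxy − ΣxΣy = 15138.3 − 15579.13 = -440.83
nΣx² − (Σx)² = 2743.02 − 2371.69 = 371.33; nΣy² − (Σy)² = 103956.06 − 102336.01 = 1620.05
r = -440.83 / √(371.33 × 1620.05) = -440.83 / 775.6115 ≈ -0.568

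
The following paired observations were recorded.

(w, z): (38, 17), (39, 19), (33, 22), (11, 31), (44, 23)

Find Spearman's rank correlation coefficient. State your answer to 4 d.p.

-0.3000

Rank w: 3, 4, 2, 1, 5
Rank z: 1, 2, 3, 5, 4
d = rank(w) − rank(z): 2, 2, -1, -4, 1; Σd² = 26
ρ = 1 − 6Σd² / [n(n²−1)] = 1 − 6×26 / (5×24) = 1 − 156/120 ≈ -0.3000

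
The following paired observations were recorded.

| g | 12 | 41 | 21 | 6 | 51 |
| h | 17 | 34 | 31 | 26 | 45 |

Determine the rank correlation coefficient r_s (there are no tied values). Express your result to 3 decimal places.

0.900

Rank g: 2, 4, 3, 1, 5
Rank h: 1, 4, 3, 2, 5
d = rank(g) − rank(h): 1, 0, 0, -1, 0; Σd² = 2
ρ = 1 − 6Σd² / [n(n²−1)] = 1 − 6×2 / (5×24) = 1 − 12/120 ≈ 0.900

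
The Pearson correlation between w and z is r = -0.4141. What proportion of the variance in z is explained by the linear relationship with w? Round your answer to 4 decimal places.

0.1715

r² = (-0.4141)² = 0.1715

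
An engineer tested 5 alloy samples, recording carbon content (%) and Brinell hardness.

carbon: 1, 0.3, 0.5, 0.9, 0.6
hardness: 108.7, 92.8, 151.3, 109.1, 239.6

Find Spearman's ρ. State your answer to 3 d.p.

0.100

Rank carbon: 5, 1, 2, 4, 3
Rank hardness: 2, 1, 4, 3, 5
d = rank(carbon) − rank(hardness): 3, 0, -2, 1, -2; Σd² = 18
ρ = 1 − 6Σd² / [n(n²−1)] = 1 − 6×18 / (5×24) = 1 − 108/120 ≈ 0.100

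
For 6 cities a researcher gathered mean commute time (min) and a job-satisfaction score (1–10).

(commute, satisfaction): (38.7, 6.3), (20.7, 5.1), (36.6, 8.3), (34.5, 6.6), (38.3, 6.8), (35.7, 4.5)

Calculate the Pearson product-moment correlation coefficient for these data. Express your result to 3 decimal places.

n = 6, Σx = 204.5, Σy = 37.6, Σx² = 7197.37, Σy² = 244.64, Σxy = 1301.95
nΣxy − ΣxΣy = 7811.7 − 7689.2 = 122.5
nΣx² − (Σx)² = 43184.22 − 41820.25 = 1363.97; nΣy² − (Σy)² = 1467.84 − 1413.76 = 54.08
r = 122.5 / √(1363.97 × 54.08) = 122.5 / 271.5944 ≈ 0.451

0.451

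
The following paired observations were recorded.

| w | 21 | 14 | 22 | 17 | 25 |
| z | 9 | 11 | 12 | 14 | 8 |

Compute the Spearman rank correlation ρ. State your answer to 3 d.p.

-0.500

Rank w: 3, 1, 4, 2, 5
Rank z: 2, 3, 4, 5, 1
d = rank(w) − rank(z): 1, -2, 0, -3, 4; Σd² = 30
ρ = 1 − 6Σd² / [n(n²−1)] = 1 − 6×30 / (5×24) = 1 − 180/120 ≈ -0.500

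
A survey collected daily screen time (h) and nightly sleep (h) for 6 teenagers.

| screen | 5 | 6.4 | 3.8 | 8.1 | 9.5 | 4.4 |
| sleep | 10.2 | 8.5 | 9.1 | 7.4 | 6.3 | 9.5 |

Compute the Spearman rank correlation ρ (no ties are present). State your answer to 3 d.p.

Rank screen: 3, 4, 1, 5, 6, 2
Rank sleep: 6, 3, 4, 2, 1, 5
d = rank(screen) − rank(sleep): -3, 1, -3, 3, 5, -3; Σd² = 62
ρ = 1 − 6Σd² / [n(n²−1)] = 1 − 6×62 / (6×35) = 1 − 372/210 ≈ -0.771

-0.771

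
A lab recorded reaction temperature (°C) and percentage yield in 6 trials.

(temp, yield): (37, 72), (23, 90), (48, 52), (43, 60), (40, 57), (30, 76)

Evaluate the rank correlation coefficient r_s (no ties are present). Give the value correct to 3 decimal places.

Rank temp: 3, 1, 6, 5, 4, 2
Rank yield: 4, 6, 1, 3, 2, 5
d = rank(temp) − rank(yield): -1, -5, 5, 2, 2, -3; Σd² = 68
ρ = 1 − 6Σd² / [n(n²−1)] = 1 − 6×68 / (6×35) = 1 − 408/210 ≈ -0.943

-0.943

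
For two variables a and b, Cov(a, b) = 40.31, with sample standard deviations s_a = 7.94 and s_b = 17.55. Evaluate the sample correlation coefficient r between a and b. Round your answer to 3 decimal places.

r = Cov(a,b) / (s_a · s_b) = 40.31 / (7.94 × 17.55)
  = 40.31 / 139.3470 ≈ 0.289

0.289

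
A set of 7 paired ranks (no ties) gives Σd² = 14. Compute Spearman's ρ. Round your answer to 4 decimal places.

ρ = 1 − 6Σd² / [n(n²−1)] = 1 − 6×14 / (7×48)
  = 1 − 84/336 = 1 − 0.25000 ≈ 0.7500

0.7500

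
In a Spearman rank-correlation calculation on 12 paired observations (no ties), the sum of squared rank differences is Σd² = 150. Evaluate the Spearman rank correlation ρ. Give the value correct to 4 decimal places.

0.4755

ρ = 1 − 6Σd² / [n(n²−1)] = 1 − 6×150 / (12×143)
  = 1 − 900/1716 = 1 − 0.52448 ≈ 0.4755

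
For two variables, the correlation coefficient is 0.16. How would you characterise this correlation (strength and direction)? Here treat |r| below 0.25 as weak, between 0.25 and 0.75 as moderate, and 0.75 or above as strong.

weak positive

r = 0.16 > 0 so the relationship is positive.
|r| = 0.16, which falls in the weak range.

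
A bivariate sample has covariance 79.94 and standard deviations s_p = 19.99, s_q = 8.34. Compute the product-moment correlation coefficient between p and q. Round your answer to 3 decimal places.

0.479

r = Cov(p,q) / (s_p · s_q) = 79.94 / (19.99 × 8.34)
  = 79.94 / 166.7166 ≈ 0.479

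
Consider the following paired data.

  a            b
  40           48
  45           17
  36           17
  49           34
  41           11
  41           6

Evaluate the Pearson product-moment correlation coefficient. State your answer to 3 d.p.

0.210

n = 6, Σa = 252, Σb = 133, Σa² = 10684, Σb² = 4195, Σab = 5660
nΣab − ΣaΣb = 33960 − 33516 = 444
nΣa² − (Σa)² = 64104 − 63504 = 600; nΣb² − (Σb)² = 25170 − 17689 = 7481
r = 444 / √(600 × 7481) = 444 / 2118.6316 ≈ 0.210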